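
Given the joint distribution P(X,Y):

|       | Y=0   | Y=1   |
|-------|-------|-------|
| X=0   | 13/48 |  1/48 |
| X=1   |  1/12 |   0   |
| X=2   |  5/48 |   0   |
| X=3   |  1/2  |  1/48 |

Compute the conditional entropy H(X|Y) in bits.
1.6319 bits

H(X|Y) = H(X,Y) - H(Y)

H(X,Y) = -Σ_{x,y} P(x,y) log₂ P(x,y). Per-cell terms -P(x,y)·log₂P(x,y):
  X=0: 0.51039, 0.11635
  X=1: 0.29875, 0.00000
  X=2: 0.33990, 0.00000
  X=3: 0.50000, 0.11635
  (cells with P = 0 contribute 0)
Sum of the 8 terms: H(X,Y) = 1.88174 bits

Marginal of Y (column sums):
  P(Y=0) = 13/48 + 1/12 + 5/48 + 1/2 = 23/24
  P(Y=1) = 1/48 + 0 + 0 + 1/48 = 1/24
H(Y) = -[(23/24)·log₂(23/24) + (1/24)·log₂(1/24)]
  = 0.05884 + 0.19104 = 0.24988 bits

H(X|Y) = H(X,Y) - H(Y) = 1.88174 - 0.24988 = 1.6319 bits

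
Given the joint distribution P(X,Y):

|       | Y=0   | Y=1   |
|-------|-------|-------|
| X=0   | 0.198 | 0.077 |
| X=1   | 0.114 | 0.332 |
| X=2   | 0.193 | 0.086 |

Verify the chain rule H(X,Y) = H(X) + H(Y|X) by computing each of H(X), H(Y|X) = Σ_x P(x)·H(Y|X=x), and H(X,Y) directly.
H(X) = 1.5455 bits, H(Y|X) = 0.8496 bits, H(X,Y) = 2.3952 bits

Marginal of X (row sums):
  P(X=0) = 0.198 + 0.077 = 0.275
  P(X=1) = 0.114 + 0.332 = 0.446
  P(X=2) = 0.193 + 0.086 = 0.279
H(X) = -[0.275·log₂(0.275) + 0.446·log₂(0.446) + 0.279·log₂(0.279)]
  = 0.512187 + 0.519538 + 0.513824 = 1.5455 bits

H(Y|X) = Σ_x P(x)·H(Y|X=x):
  X=0: P(X=0) = 0.275, P(Y|X=0) = (18/25, 7/25) → H(Y|X=0) = 0.855451
  X=1: P(X=1) = 0.446, P(Y|X=1) = (57/223, 166/223) → H(Y|X=1) = 0.820042
  X=2: P(X=2) = 0.279, P(Y|X=2) = (193/279, 86/279) → H(Y|X=2) = 0.891136
H(Y|X) = 0.275·0.855451 + 0.446·0.820042 + 0.279·0.891136 = 0.8496 bits

H(X,Y) = -Σ_{x,y} P(x,y) log₂ P(x,y). Per-cell terms -P(x,y)·log₂P(x,y):
  X=0: 0.462613, 0.284823
  X=1: 0.357150, 0.528127
  X=2: 0.458052, 0.304399
Sum of the 6 terms: H(X,Y) = 2.3952 bits

Chain rule check:
  H(X) + H(Y|X) = 1.5455 + 0.8496 = 2.3951 bits
  H(X,Y) = 2.3952 bits
✓ Chain rule verified (Δ = 0.0001 is 4-dp rounding noise: each of the three values was rounded independently).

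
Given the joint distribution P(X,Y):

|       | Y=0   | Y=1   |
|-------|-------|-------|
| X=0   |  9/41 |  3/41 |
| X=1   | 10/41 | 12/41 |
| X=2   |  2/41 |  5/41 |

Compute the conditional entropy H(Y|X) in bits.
0.9182 bits

H(Y|X) = H(X,Y) - H(X)

H(X,Y) = -Σ_{x,y} P(x,y) log₂ P(x,y). Per-cell terms -P(x,y)·log₂P(x,y):
  X=0: 0.4802, 0.2760
  X=1: 0.4965, 0.5188
  X=2: 0.2126, 0.3702
Sum of the 6 terms: H(X,Y) = 2.3543 bits

Marginal of X (row sums):
  P(X=0) = 9/41 + 3/41 = 12/41
  P(X=1) = 10/41 + 12/41 = 22/41
  P(X=2) = 2/41 + 5/41 = 7/41
H(X) = -[(12/41)·log₂(12/41) + (22/41)·log₂(22/41) + (7/41)·log₂(7/41)]
  = 0.5188 + 0.4819 + 0.4354 = 1.4361 bits

H(Y|X) = H(X,Y) - H(X) = 2.3543 - 1.4361 = 0.9182 bits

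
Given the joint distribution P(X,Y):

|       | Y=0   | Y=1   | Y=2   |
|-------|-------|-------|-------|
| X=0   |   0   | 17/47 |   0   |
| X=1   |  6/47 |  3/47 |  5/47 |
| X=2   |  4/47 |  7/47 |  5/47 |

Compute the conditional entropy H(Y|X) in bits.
0.9823 bits

H(Y|X) = H(X,Y) - H(X)

H(X,Y) = -Σ_{x,y} P(x,y) log₂ P(x,y). Per-cell terms -P(x,y)·log₂P(x,y):
  X=0: 0.00000, 0.53066, 0.00000
  X=1: 0.37910, 0.25338, 0.34390
  X=2: 0.30252, 0.40916, 0.34390
  (cells with P = 0 contribute 0)
Sum of the 9 terms: H(X,Y) = 2.5626 bits

Marginal of X (row sums):
  P(X=0) = 0 + 17/47 + 0 = 17/47
  P(X=1) = 6/47 + 3/47 + 5/47 = 14/47
  P(X=2) = 4/47 + 7/47 + 5/47 = 16/47
H(X) = -[(17/47)·log₂(17/47) + (14/47)·log₂(14/47) + (16/47)·log₂(16/47)]
  = 0.53066 + 0.52045 + 0.52922 = 1.5803 bits

H(Y|X) = H(X,Y) - H(X) = 2.5626 - 1.5803 = 0.9823 bits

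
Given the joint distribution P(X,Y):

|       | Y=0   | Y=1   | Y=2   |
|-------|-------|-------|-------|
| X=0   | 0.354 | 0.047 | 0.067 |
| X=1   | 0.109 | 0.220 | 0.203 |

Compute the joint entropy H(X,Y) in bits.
2.2951 bits

H(X,Y) = -Σ_{x,y} P(x,y) log₂ P(x,y). Per-cell terms -P(x,y)·log₂P(x,y):
  X=0: 0.5304, 0.2073, 0.2613
  X=1: 0.3485, 0.4806, 0.4670
Sum of the 6 terms: H(X,Y) = 2.2951 bits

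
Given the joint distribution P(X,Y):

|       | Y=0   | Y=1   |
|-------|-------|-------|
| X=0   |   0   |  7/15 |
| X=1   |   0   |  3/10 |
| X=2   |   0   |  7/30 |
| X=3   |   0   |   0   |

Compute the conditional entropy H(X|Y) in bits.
1.5241 bits

H(X|Y) = H(X,Y) - H(Y)

H(X,Y) = -Σ_{x,y} P(x,y) log₂ P(x,y). Per-cell terms -P(x,y)·log₂P(x,y):
  X=0: 0.0000, 0.5131
  X=1: 0.0000, 0.5211
  X=2: 0.0000, 0.4899
  X=3: 0.0000, 0.0000
  (cells with P = 0 contribute 0)
Sum of the 8 terms: H(X,Y) = 1.5241 bits

Marginal of Y (column sums):
  P(Y=0) = 0 + 0 + 0 + 0 = 0
  P(Y=1) = 7/15 + 3/10 + 7/30 + 0 = 1
H(Y) = -[1·log₂(1)]   (outcomes with P = 0 contribute 0)
  = 0.0000 bits

H(X|Y) = H(X,Y) - H(Y) = 1.5241 - 0.0000 = 1.5241 bits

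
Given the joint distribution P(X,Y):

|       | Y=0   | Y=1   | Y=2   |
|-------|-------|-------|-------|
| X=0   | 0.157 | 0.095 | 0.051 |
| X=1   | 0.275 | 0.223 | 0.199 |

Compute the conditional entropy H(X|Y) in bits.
0.8707 bits

H(X|Y) = H(X,Y) - H(Y)

H(X,Y) = -Σ_{x,y} P(x,y) log₂ P(x,y). Per-cell terms -P(x,y)·log₂P(x,y):
  X=0: 0.41937, 0.32261, 0.21896
  X=1: 0.51219, 0.48277, 0.46350
Sum of the 6 terms: H(X,Y) = 2.4194 bits

Marginal of Y (column sums):
  P(Y=0) = 0.157 + 0.275 = 0.432
  P(Y=1) = 0.095 + 0.223 = 0.318
  P(Y=2) = 0.051 + 0.199 = 0.250
H(Y) = -[0.432·log₂(0.432) + 0.318·log₂(0.318) + 0.250·log₂(0.250)]
  = 0.52311 + 0.52562 + 0.50000 = 1.5487 bits

H(X|Y) = H(X,Y) - H(Y) = 2.4194 - 1.5487 = 0.8707 bits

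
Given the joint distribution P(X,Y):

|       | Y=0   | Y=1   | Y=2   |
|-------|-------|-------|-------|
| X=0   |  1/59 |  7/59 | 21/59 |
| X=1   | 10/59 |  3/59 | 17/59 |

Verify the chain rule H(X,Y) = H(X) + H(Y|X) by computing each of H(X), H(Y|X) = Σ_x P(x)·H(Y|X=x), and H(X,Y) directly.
H(X) = 0.9998 bits, H(Y|X) = 1.1650 bits, H(X,Y) = 2.1648 bits

Marginal of X (row sums):
  P(X=0) = 1/59 + 7/59 + 21/59 = 29/59
  P(X=1) = 10/59 + 3/59 + 17/59 = 30/59
H(X) = -[(29/59)·log₂(29/59) + (30/59)·log₂(30/59)]
  = 0.50365 + 0.49615 = 0.9998 bits

H(Y|X) = Σ_x P(x)·H(Y|X=x):
  X=0: P(X=0) = 29/59, P(Y|X=0) = (1/29, 7/29, 21/29) → H(Y|X=0) = 0.99970
  X=1: P(X=1) = 30/59, P(Y|X=1) = (1/3, 1/10, 17/30) → H(Y|X=1) = 1.32486
H(Y|X) = (29/59)·0.99970 + (30/59)·1.32486 = 1.1650 bits

H(X,Y) = -Σ_{x,y} P(x,y) log₂ P(x,y). Per-cell terms -P(x,y)·log₂P(x,y):
  X=0: 0.09971, 0.36486, 0.53045
  X=1: 0.43402, 0.21853, 0.51726
Sum of the 6 terms: H(X,Y) = 2.1648 bits

Chain rule check:
  H(X) + H(Y|X) = 0.9998 + 1.1650 = 2.1648 bits
  H(X,Y) = 2.1648 bits
✓ Chain rule verified.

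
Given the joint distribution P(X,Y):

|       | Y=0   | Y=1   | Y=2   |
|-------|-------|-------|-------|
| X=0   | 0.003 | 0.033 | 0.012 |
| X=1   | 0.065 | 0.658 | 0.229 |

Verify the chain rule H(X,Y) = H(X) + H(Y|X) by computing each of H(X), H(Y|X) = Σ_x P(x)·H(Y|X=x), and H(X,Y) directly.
H(X) = 0.2778 bits, H(Y|X) = 1.1269 bits, H(X,Y) = 1.4048 bits

Marginal of X (row sums):
  P(X=0) = 0.003 + 0.033 + 0.012 = 0.048
  P(X=1) = 0.065 + 0.658 + 0.229 = 0.952
H(X) = -[0.048·log₂(0.048) + 0.952·log₂(0.952)]
  = 0.21028 + 0.06756 = 0.2778 bits

H(Y|X) = Σ_x P(x)·H(Y|X=x):
  X=0: P(X=0) = 0.048, P(Y|X=0) = (1/16, 11/16, 1/4) → H(Y|X=0) = 1.12164
  X=1: P(X=1) = 0.952, P(Y|X=1) = (65/952, 47/68, 229/952) → H(Y|X=1) = 1.12718
H(Y|X) = 0.048·1.12164 + 0.952·1.12718 = 1.1269 bits

H(X,Y) = -Σ_{x,y} P(x,y) log₂ P(x,y). Per-cell terms -P(x,y)·log₂P(x,y):
  X=0: 0.02514, 0.16241, 0.07657
  X=1: 0.25632, 0.39733, 0.48699
Sum of the 6 terms: H(X,Y) = 1.4048 bits

Chain rule check:
  H(X) + H(Y|X) = 0.2778 + 1.1269 = 1.4047 bits
  H(X,Y) = 1.4048 bits
✓ Chain rule verified (Δ = 0.0001 is 4-dp rounding noise: each of the three values was rounded independently).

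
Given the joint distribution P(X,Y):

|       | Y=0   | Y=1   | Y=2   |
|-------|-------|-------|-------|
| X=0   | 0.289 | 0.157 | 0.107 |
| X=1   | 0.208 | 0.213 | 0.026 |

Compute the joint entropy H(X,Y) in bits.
2.3652 bits

H(X,Y) = -Σ_{x,y} P(x,y) log₂ P(x,y). Per-cell terms -P(x,y)·log₂P(x,y):
  X=0: 0.51756, 0.41937, 0.34500
  X=1: 0.47119, 0.47522, 0.13690
Sum of the 6 terms: H(X,Y) = 2.3652 bits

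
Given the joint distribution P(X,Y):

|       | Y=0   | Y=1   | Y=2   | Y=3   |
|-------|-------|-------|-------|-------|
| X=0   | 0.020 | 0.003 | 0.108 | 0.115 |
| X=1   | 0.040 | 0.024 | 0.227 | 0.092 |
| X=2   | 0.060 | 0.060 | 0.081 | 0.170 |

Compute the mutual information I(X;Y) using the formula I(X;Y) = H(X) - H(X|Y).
0.1131 bits

I(X;Y) = H(X) - H(X|Y)

Marginal of X (row sums):
  P(X=0) = 0.020 + 0.003 + 0.108 + 0.115 = 0.246
  P(X=1) = 0.040 + 0.024 + 0.227 + 0.092 = 0.383
  P(X=2) = 0.060 + 0.060 + 0.081 + 0.170 = 0.371
H(X) = -[0.246·log₂(0.246) + 0.383·log₂(0.383) + 0.371·log₂(0.371)]
  = 0.49772 + 0.53030 + 0.53072 = 1.55874 bits

Marginal of Y (column sums):
  P(Y=0) = 0.020 + 0.040 + 0.060 = 0.120
  P(Y=1) = 0.003 + 0.024 + 0.060 = 0.087
  P(Y=2) = 0.108 + 0.227 + 0.081 = 0.416
  P(Y=3) = 0.115 + 0.092 + 0.170 = 0.377
H(X|Y) = Σ_y P(y)·H(X|Y=y):
  Y=0: P(Y=0) = 0.120, P(X|Y=0) = (1/6, 1/3, 1/2) → H(X|Y=0) = 1.45915
  Y=1: P(Y=1) = 0.087, P(X|Y=1) = (1/29, 8/29, 20/29) → H(X|Y=1) = 1.04975
  Y=2: P(Y=2) = 0.416, P(X|Y=2) = (27/104, 227/416, 81/416) → H(X|Y=2) = 1.44159
  Y=3: P(Y=3) = 0.377, P(X|Y=3) = (115/377, 92/377, 170/377) → H(X|Y=3) = 1.53721
H(X|Y) = 0.120·1.45915 + 0.087·1.04975 + 0.416·1.44159 + 0.377·1.53721 = 1.44566 bits

I(X;Y) = H(X) - H(X|Y) = 1.55874 - 1.44566 = 0.1131 bits

Cross-check via I(X;Y) = H(X) + H(Y) - H(X,Y): computing H(Y) from the column sums and H(X,Y) from the 12 cells in the same way gives H(Y) = 1.73051 bits and H(X,Y) = 3.17617 bits, so
I(X;Y) = 1.55874 + 1.73051 - 3.17617 = 0.1131 bits ✓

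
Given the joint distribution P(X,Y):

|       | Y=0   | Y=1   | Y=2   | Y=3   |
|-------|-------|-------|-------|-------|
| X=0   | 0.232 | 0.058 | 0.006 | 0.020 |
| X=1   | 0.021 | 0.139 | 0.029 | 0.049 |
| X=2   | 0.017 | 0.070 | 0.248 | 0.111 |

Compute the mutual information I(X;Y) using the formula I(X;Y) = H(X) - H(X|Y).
0.5391 bits

I(X;Y) = H(X) - H(X|Y)

Marginal of X (row sums):
  P(X=0) = 0.232 + 0.058 + 0.006 + 0.020 = 0.316
  P(X=1) = 0.021 + 0.139 + 0.029 + 0.049 = 0.238
  P(X=2) = 0.017 + 0.070 + 0.248 + 0.111 = 0.446
H(X) = -[0.316·log₂(0.316) + 0.238·log₂(0.238) + 0.446·log₂(0.446)]
  = 0.5252 + 0.4929 + 0.5195 = 1.5376 bits

Marginal of Y (column sums):
  P(Y=0) = 0.232 + 0.021 + 0.017 = 0.270
  P(Y=1) = 0.058 + 0.139 + 0.070 = 0.267
  P(Y=2) = 0.006 + 0.029 + 0.248 = 0.283
  P(Y=3) = 0.020 + 0.049 + 0.111 = 0.180
H(X|Y) = Σ_y P(y)·H(X|Y=y):
  Y=0: P(Y=0) = 0.270, P(X|Y=0) = (116/135, 7/90, 17/270) → H(X|Y=0) = 0.7258
  Y=1: P(Y=1) = 0.267, P(X|Y=1) = (58/267, 139/267, 70/267) → H(X|Y=1) = 1.4751
  Y=2: P(Y=2) = 0.283, P(X|Y=2) = (6/283, 29/283, 248/283) → H(X|Y=2) = 0.6216
  Y=3: P(Y=3) = 0.180, P(X|Y=3) = (1/9, 49/180, 37/60) → H(X|Y=3) = 1.2933
H(X|Y) = 0.270·0.7258 + 0.267·1.4751 + 0.283·0.6216 + 0.180·1.2933 = 0.9985 bits

I(X;Y) = H(X) - H(X|Y) = 1.5376 - 0.9985 = 0.5391 bits

Cross-check via I(X;Y) = H(X) + H(Y) - H(X,Y): computing H(Y) from the column sums and H(X,Y) from the 12 cells in the same way gives H(Y) = 1.9794 bits and H(X,Y) = 2.9779 bits, so
I(X;Y) = 1.5376 + 1.9794 - 2.9779 = 0.5391 bits ✓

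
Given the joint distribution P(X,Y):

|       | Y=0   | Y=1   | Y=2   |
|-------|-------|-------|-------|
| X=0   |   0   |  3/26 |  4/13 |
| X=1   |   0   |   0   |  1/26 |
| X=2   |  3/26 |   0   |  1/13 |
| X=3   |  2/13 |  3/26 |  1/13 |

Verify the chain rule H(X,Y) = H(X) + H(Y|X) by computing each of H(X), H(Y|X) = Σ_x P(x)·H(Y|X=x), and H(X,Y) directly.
H(X) = 1.6930 bits, H(Y|X) = 1.0742 bits, H(X,Y) = 2.7672 bits

Marginal of X (row sums):
  P(X=0) = 0 + 3/26 + 4/13 = 11/26
  P(X=1) = 0 + 0 + 1/26 = 1/26
  P(X=2) = 3/26 + 0 + 1/13 = 5/26
  P(X=3) = 2/13 + 3/26 + 1/13 = 9/26
H(X) = -[(11/26)·log₂(11/26) + (1/26)·log₂(1/26) + (5/26)·log₂(5/26) + (9/26)·log₂(9/26)]
  = 0.5250 + 0.1808 + 0.4574 + 0.5298 = 1.6930 bits

H(Y|X) = Σ_x P(x)·H(Y|X=x):
  X=0: P(X=0) = 11/26, P(Y|X=0) = (0, 3/11, 8/11) → H(Y|X=0) = 0.8454
  X=1: P(X=1) = 1/26, P(Y|X=1) = (0, 0, 1) → H(Y|X=1) = 0.0000
  X=2: P(X=2) = 5/26, P(Y|X=2) = (3/5, 0, 2/5) → H(Y|X=2) = 0.9710
  X=3: P(X=3) = 9/26, P(Y|X=3) = (4/9, 1/3, 2/9) → H(Y|X=3) = 1.5305
H(Y|X) = (11/26)·0.8454 + (1/26)·0.0000 + (5/26)·0.9710 + (9/26)·1.5305 = 1.0742 bits

H(X,Y) = -Σ_{x,y} P(x,y) log₂ P(x,y). Per-cell terms -P(x,y)·log₂P(x,y):
  X=0: 0.0000, 0.3595, 0.5232
  X=1: 0.0000, 0.0000, 0.1808
  X=2: 0.3595, 0.0000, 0.2846
  X=3: 0.4155, 0.3595, 0.2846
  (cells with P = 0 contribute 0)
Sum of the 12 terms: H(X,Y) = 2.7672 bits

Chain rule check:
  H(X) + H(Y|X) = 1.6930 + 1.0742 = 2.7672 bits
  H(X,Y) = 2.7672 bits
✓ Chain rule verified.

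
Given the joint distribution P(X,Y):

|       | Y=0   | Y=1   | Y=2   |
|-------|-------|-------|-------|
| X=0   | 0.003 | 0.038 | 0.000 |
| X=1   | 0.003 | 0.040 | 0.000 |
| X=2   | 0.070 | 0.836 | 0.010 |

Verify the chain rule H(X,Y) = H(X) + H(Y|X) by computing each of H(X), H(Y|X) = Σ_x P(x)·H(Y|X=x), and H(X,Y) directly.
H(X) = 0.5001 bits, H(Y|X) = 0.4663 bits, H(X,Y) = 0.9664 bits

Marginal of X (row sums):
  P(X=0) = 0.003 + 0.038 + 0.000 = 0.041
  P(X=1) = 0.003 + 0.040 + 0.000 = 0.043
  P(X=2) = 0.070 + 0.836 + 0.010 = 0.916
H(X) = -[0.041·log₂(0.041) + 0.043·log₂(0.043) + 0.916·log₂(0.916)]
  = 0.188938 + 0.195199 + 0.115948 = 0.5001 bits

H(Y|X) = Σ_x P(x)·H(Y|X=x):
  X=0: P(X=0) = 0.041, P(Y|X=0) = (3/41, 38/41, 0) → H(Y|X=0) = 0.377646
  X=1: P(X=1) = 0.043, P(Y|X=1) = (3/43, 40/43, 0) → H(Y|X=1) = 0.365055
  X=2: P(X=2) = 0.916, P(Y|X=2) = (35/458, 209/229, 5/458) → H(Y|X=2) = 0.474988
H(Y|X) = 0.041·0.377646 + 0.043·0.365055 + 0.916·0.474988 = 0.4663 bits

H(X,Y) = -Σ_{x,y} P(x,y) log₂ P(x,y). Per-cell terms -P(x,y)·log₂P(x,y):
  X=0: 0.025142, 0.179279, 0.000000
  X=1: 0.025142, 0.185754, 0.000000
  X=2: 0.268555, 0.216043, 0.066439
  (cells with P = 0 contribute 0)
Sum of the 9 terms: H(X,Y) = 0.9664 bits

Chain rule check:
  H(X) + H(Y|X) = 0.5001 + 0.4663 = 0.9664 bits
  H(X,Y) = 0.9664 bits
✓ Chain rule verified.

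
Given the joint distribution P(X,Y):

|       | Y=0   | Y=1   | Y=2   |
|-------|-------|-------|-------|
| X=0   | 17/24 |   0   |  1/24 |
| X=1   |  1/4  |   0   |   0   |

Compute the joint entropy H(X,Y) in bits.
1.0434 bits

H(X,Y) = -Σ_{x,y} P(x,y) log₂ P(x,y). Per-cell terms -P(x,y)·log₂P(x,y):
  X=0: 0.3524, 0.0000, 0.1910
  X=1: 0.5000, 0.0000, 0.0000
  (cells with P = 0 contribute 0)
Sum of the 6 terms: H(X,Y) = 1.0434 bits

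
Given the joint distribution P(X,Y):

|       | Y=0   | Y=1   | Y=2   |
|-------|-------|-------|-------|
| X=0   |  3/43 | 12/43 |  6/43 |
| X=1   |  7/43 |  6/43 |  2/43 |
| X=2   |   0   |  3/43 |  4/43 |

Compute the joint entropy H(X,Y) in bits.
2.7937 bits

H(X,Y) = -Σ_{x,y} P(x,y) log₂ P(x,y). Per-cell terms -P(x,y)·log₂P(x,y):
  X=0: 0.26800, 0.51385, 0.39646
  X=1: 0.42633, 0.39646, 0.20587
  X=2: 0.00000, 0.26800, 0.31872
  (cells with P = 0 contribute 0)
Sum of the 9 terms: H(X,Y) = 2.7937 bits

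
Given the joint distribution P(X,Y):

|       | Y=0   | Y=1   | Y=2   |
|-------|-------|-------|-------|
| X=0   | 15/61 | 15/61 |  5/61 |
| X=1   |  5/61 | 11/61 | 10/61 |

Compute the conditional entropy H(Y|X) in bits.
1.4760 bits

H(Y|X) = H(X,Y) - H(X)

H(X,Y) = -Σ_{x,y} P(x,y) log₂ P(x,y). Per-cell terms -P(x,y)·log₂P(x,y):
  X=0: 0.49767, 0.49767, 0.29580
  X=1: 0.29580, 0.44565, 0.42767
Sum of the 6 terms: H(X,Y) = 2.46026 bits

Marginal of X (row sums):
  P(X=0) = 15/61 + 15/61 + 5/61 = 35/61
  P(X=1) = 5/61 + 11/61 + 10/61 = 26/61
H(X) = -[(35/61)·log₂(35/61) + (26/61)·log₂(26/61)]
  = 0.45985 + 0.52439 = 0.98424 bits

H(Y|X) = H(X,Y) - H(X) = 2.46026 - 0.98424 = 1.4760 bits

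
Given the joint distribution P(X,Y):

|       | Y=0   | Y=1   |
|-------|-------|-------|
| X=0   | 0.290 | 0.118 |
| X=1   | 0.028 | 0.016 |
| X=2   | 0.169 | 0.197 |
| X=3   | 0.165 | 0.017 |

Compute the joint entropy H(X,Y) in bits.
2.5456 bits

H(X,Y) = -Σ_{x,y} P(x,y) log₂ P(x,y). Per-cell terms -P(x,y)·log₂P(x,y):
  X=0: 0.5179, 0.3638
  X=1: 0.1444, 0.0955
  X=2: 0.4335, 0.4617
  X=3: 0.4289, 0.0999
Sum of the 8 terms: H(X,Y) = 2.5456 bits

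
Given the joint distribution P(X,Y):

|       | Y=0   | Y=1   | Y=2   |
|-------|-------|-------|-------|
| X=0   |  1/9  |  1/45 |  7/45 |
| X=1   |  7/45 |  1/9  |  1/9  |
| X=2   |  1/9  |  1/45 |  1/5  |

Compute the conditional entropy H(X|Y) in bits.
1.4912 bits

H(X|Y) = H(X,Y) - H(Y)

H(X,Y) = -Σ_{x,y} P(x,y) log₂ P(x,y). Per-cell terms -P(x,y)·log₂P(x,y):
  X=0: 0.35221, 0.12204, 0.41759
  X=1: 0.41759, 0.35221, 0.35221
  X=2: 0.35221, 0.12204, 0.46439
Sum of the 9 terms: H(X,Y) = 2.9525 bits

Marginal of Y (column sums):
  P(Y=0) = 1/9 + 7/45 + 1/9 = 17/45
  P(Y=1) = 1/45 + 1/9 + 1/45 = 7/45
  P(Y=2) = 7/45 + 1/9 + 1/5 = 7/15
H(Y) = -[(17/45)·log₂(17/45) + (7/45)·log₂(7/45) + (7/15)·log₂(7/15)]
  = 0.53055 + 0.41759 + 0.51312 = 1.4613 bits

H(X|Y) = H(X,Y) - H(Y) = 2.9525 - 1.4613 = 1.4912 bits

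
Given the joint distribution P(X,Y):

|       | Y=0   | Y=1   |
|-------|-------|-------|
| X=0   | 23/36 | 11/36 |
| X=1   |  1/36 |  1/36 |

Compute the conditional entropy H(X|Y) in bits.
0.3045 bits

H(X|Y) = H(X,Y) - H(Y)

H(X,Y) = -Σ_{x,y} P(x,y) log₂ P(x,y). Per-cell terms -P(x,y)·log₂P(x,y):
  X=0: 0.41295, 0.52265
  X=1: 0.14361, 0.14361
Sum of the 4 terms: H(X,Y) = 1.2228 bits

Marginal of Y (column sums):
  P(Y=0) = 23/36 + 1/36 = 2/3
  P(Y=1) = 11/36 + 1/36 = 1/3
H(Y) = -[(2/3)·log₂(2/3) + (1/3)·log₂(1/3)]
  = 0.38998 + 0.52832 = 0.9183 bits

H(X|Y) = H(X,Y) - H(Y) = 1.2228 - 0.9183 = 0.3045 bits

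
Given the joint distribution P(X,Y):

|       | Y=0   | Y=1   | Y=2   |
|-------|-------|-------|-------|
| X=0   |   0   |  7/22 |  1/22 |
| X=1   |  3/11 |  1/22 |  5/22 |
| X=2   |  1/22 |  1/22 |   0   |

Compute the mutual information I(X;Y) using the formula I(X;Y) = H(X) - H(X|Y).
0.5531 bits

I(X;Y) = H(X) - H(X|Y)

Marginal of X (row sums):
  P(X=0) = 0 + 7/22 + 1/22 = 4/11
  P(X=1) = 3/11 + 1/22 + 5/22 = 6/11
  P(X=2) = 1/22 + 1/22 + 0 = 1/11
H(X) = -[(4/11)·log₂(4/11) + (6/11)·log₂(6/11) + (1/11)·log₂(1/11)]
  = 0.5307 + 0.4770 + 0.3145 = 1.3222 bits

Marginal of Y (column sums):
  P(Y=0) = 0 + 3/11 + 1/22 = 7/22
  P(Y=1) = 7/22 + 1/22 + 1/22 = 9/22
  P(Y=2) = 1/22 + 5/22 + 0 = 3/11
H(X|Y) = Σ_y P(y)·H(X|Y=y):
  Y=0: P(Y=0) = 7/22, P(X|Y=0) = (0, 6/7, 1/7) → H(X|Y=0) = 0.5917
  Y=1: P(Y=1) = 9/22, P(X|Y=1) = (7/9, 1/9, 1/9) → H(X|Y=1) = 0.9864
  Y=2: P(Y=2) = 3/11, P(X|Y=2) = (1/6, 5/6, 0) → H(X|Y=2) = 0.6500
H(X|Y) = (7/22)·0.5917 + (9/22)·0.9864 + (3/11)·0.6500 = 0.7691 bits

I(X;Y) = H(X) - H(X|Y) = 1.3222 - 0.7691 = 0.5531 bits

Cross-check via I(X;Y) = H(X) + H(Y) - H(X,Y): computing H(Y) from the column sums and H(X,Y) from the 9 cells in the same way gives H(Y) = 1.5644 bits and H(X,Y) = 2.3335 bits, so
I(X;Y) = 1.3222 + 1.5644 - 2.3335 = 0.5531 bits ✓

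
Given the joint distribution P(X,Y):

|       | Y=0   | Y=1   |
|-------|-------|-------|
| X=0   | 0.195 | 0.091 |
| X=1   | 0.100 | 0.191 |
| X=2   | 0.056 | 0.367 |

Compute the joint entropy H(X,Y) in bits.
2.3266 bits

H(X,Y) = -Σ_{x,y} P(x,y) log₂ P(x,y). Per-cell terms -P(x,y)·log₂P(x,y):
  X=0: 0.4599, 0.3147
  X=1: 0.3322, 0.4562
  X=2: 0.2329, 0.5307
Sum of the 6 terms: H(X,Y) = 2.3266 bits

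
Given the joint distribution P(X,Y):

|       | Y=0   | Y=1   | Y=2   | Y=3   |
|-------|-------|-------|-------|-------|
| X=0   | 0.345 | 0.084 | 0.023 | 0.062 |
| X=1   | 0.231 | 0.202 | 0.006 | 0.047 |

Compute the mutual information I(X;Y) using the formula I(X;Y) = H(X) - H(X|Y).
0.0612 bits

I(X;Y) = H(X) - H(X|Y)

Marginal of X (row sums):
  P(X=0) = 0.345 + 0.084 + 0.023 + 0.062 = 0.514
  P(X=1) = 0.231 + 0.202 + 0.006 + 0.047 = 0.486
H(X) = -[0.514·log₂(0.514) + 0.486·log₂(0.486)]
  = 0.49352 + 0.50591 = 0.99943 bits

Marginal of Y (column sums):
  P(Y=0) = 0.345 + 0.231 = 0.576
  P(Y=1) = 0.084 + 0.202 = 0.286
  P(Y=2) = 0.023 + 0.006 = 0.029
  P(Y=3) = 0.062 + 0.047 = 0.109
H(X|Y) = Σ_y P(y)·H(X|Y=y):
  Y=0: P(Y=0) = 0.576, P(X|Y=0) = (115/192, 77/192) → H(X|Y=0) = 0.97156
  Y=1: P(Y=1) = 0.286, P(X|Y=1) = (42/143, 101/143) → H(X|Y=1) = 0.87346
  Y=2: P(Y=2) = 0.029, P(X|Y=2) = (23/29, 6/29) → H(X|Y=2) = 0.73551
  Y=3: P(Y=3) = 0.109, P(X|Y=3) = (62/109, 47/109) → H(X|Y=3) = 0.98630
H(X|Y) = 0.576·0.97156 + 0.286·0.87346 + 0.029·0.73551 + 0.109·0.98630 = 0.93826 bits

I(X;Y) = H(X) - H(X|Y) = 0.99943 - 0.93826 = 0.0612 bits

Cross-check via I(X;Y) = H(X) + H(Y) - H(X,Y): computing H(Y) from the column sums and H(X,Y) from the 8 cells in the same way gives H(Y) = 1.47157 bits and H(X,Y) = 2.40983 bits, so
I(X;Y) = 0.99943 + 1.47157 - 2.40983 = 0.0612 bits ✓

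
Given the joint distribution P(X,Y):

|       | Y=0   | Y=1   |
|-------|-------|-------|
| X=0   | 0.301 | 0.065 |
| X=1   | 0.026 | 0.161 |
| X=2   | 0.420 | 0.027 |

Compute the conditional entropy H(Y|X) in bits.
0.5028 bits

H(Y|X) = H(X,Y) - H(X)

H(X,Y) = -Σ_{x,y} P(x,y) log₂ P(x,y). Per-cell terms -P(x,y)·log₂P(x,y):
  X=0: 0.521382, 0.256322
  X=1: 0.136899, 0.424214
  X=2: 0.525646, 0.140694
Sum of the 6 terms: H(X,Y) = 2.00516 bits

Marginal of X (row sums):
  P(X=0) = 0.301 + 0.065 = 0.366
  P(X=1) = 0.026 + 0.161 = 0.187
  P(X=2) = 0.420 + 0.027 = 0.447
H(X) = -[0.366·log₂(0.366) + 0.187·log₂(0.187) + 0.447·log₂(0.447)]
  = 0.530731 + 0.452332 + 0.519259 = 1.50232 bits

H(Y|X) = H(X,Y) - H(X) = 2.00516 - 1.50232 = 0.5028 bits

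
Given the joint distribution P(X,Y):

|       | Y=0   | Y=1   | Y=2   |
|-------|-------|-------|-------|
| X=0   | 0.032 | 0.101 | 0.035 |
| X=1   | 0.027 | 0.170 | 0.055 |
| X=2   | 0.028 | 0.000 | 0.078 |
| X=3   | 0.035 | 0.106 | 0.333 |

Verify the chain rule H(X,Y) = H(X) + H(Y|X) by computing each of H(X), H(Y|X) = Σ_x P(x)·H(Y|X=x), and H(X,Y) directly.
H(X) = 1.7872 bits, H(Y|X) = 1.1528 bits, H(X,Y) = 2.9399 bits

Marginal of X (row sums):
  P(X=0) = 0.032 + 0.101 + 0.035 = 0.168
  P(X=1) = 0.027 + 0.170 + 0.055 = 0.252
  P(X=2) = 0.028 + 0.000 + 0.078 = 0.106
  P(X=3) = 0.035 + 0.106 + 0.333 = 0.474
H(X) = -[0.168·log₂(0.168) + 0.252·log₂(0.252) + 0.106·log₂(0.106) + 0.474·log₂(0.474)]
  = 0.43234 + 0.50110 + 0.34321 + 0.51052 = 1.7872 bits

H(Y|X) = Σ_x P(x)·H(Y|X=x):
  X=0: P(X=0) = 0.168, P(Y|X=0) = (4/21, 101/168, 5/24) → H(Y|X=0) = 1.36848
  X=1: P(X=1) = 0.252, P(Y|X=1) = (3/28, 85/126, 55/252) → H(Y|X=1) = 1.20762
  X=2: P(X=2) = 0.106, P(Y|X=2) = (14/53, 0, 39/53) → H(Y|X=2) = 0.83295
  X=3: P(X=3) = 0.474, P(Y|X=3) = (35/474, 53/237, 111/158) → H(Y|X=3) = 1.11866
H(Y|X) = 0.168·1.36848 + 0.252·1.20762 + 0.106·0.83295 + 0.474·1.11866 = 1.1528 bits

H(X,Y) = -Σ_{x,y} P(x,y) log₂ P(x,y). Per-cell terms -P(x,y)·log₂P(x,y):
  X=0: 0.15891, 0.33406, 0.16928
  X=1: 0.14069, 0.43459, 0.23014
  X=2: 0.14444, 0.00000, 0.28707
  X=3: 0.16928, 0.34321, 0.52827
  (cells with P = 0 contribute 0)
Sum of the 12 terms: H(X,Y) = 2.9399 bits

Chain rule check:
  H(X) + H(Y|X) = 1.7872 + 1.1528 = 2.9400 bits
  H(X,Y) = 2.9399 bits
✓ Chain rule verified (Δ = 0.0001 is 4-dp rounding noise: each of the three values was rounded independently).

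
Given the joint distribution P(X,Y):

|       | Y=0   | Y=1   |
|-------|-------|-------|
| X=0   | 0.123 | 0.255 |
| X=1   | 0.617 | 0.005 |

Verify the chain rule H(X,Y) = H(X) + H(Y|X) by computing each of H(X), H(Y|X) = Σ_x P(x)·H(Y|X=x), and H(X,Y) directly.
H(X) = 0.9566 bits, H(Y|X) = 0.3860 bits, H(X,Y) = 1.3426 bits

Marginal of X (row sums):
  P(X=0) = 0.123 + 0.255 = 0.378
  P(X=1) = 0.617 + 0.005 = 0.622
H(X) = -[0.378·log₂(0.378) + 0.622·log₂(0.622)]
  = 0.5305 + 0.4261 = 0.9566 bits

H(Y|X) = Σ_x P(x)·H(Y|X=x):
  X=0: P(X=0) = 0.378, P(Y|X=0) = (41/126, 85/126) → H(Y|X=0) = 0.9102
  X=1: P(X=1) = 0.622, P(Y|X=1) = (617/622, 5/622) → H(Y|X=1) = 0.0675
H(Y|X) = 0.378·0.9102 + 0.622·0.0675 = 0.3860 bits

H(X,Y) = -Σ_{x,y} P(x,y) log₂ P(x,y). Per-cell terms -P(x,y)·log₂P(x,y):
  X=0: 0.3719, 0.5027
  X=1: 0.4298, 0.0382
Sum of the 4 terms: H(X,Y) = 1.3426 bits

Chain rule check:
  H(X) + H(Y|X) = 0.9566 + 0.3860 = 1.3426 bits
  H(X,Y) = 1.3426 bits
✓ Chain rule verified.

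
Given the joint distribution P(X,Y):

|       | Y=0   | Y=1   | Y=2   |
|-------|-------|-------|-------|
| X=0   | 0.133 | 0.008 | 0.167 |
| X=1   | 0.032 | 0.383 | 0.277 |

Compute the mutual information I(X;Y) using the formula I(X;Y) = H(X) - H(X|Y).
0.2933 bits

I(X;Y) = H(X) - H(X|Y)

Marginal of X (row sums):
  P(X=0) = 0.133 + 0.008 + 0.167 = 0.308
  P(X=1) = 0.032 + 0.383 + 0.277 = 0.692
H(X) = -[0.308·log₂(0.308) + 0.692·log₂(0.692)]
  = 0.52329 + 0.36756 = 0.89085 bits

Marginal of Y (column sums):
  P(Y=0) = 0.133 + 0.032 = 0.165
  P(Y=1) = 0.008 + 0.383 = 0.391
  P(Y=2) = 0.167 + 0.277 = 0.444
H(X|Y) = Σ_y P(y)·H(X|Y=y):
  Y=0: P(Y=0) = 0.165, P(X|Y=0) = (133/165, 32/165) → H(X|Y=0) = 0.70964
  Y=1: P(Y=1) = 0.391, P(X|Y=1) = (8/391, 383/391) → H(X|Y=1) = 0.14402
  Y=2: P(Y=2) = 0.444, P(X|Y=2) = (167/444, 277/444) → H(X|Y=2) = 0.95526
H(X|Y) = 0.165·0.70964 + 0.391·0.14402 + 0.444·0.95526 = 0.59754 bits

I(X;Y) = H(X) - H(X|Y) = 0.89085 - 0.59754 = 0.2933 bits

Cross-check via I(X;Y) = H(X) + H(Y) - H(X,Y): computing H(Y) from the column sums and H(X,Y) from the 6 cells in the same way gives H(Y) = 1.47871 bits and H(X,Y) = 2.07625 bits, so
I(X;Y) = 0.89085 + 1.47871 - 2.07625 = 0.2933 bits ✓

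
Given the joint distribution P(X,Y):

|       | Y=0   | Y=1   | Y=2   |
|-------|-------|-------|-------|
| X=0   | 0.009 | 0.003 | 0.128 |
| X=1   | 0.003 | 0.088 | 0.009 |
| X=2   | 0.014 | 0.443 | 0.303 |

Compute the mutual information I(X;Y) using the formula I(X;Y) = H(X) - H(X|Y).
0.1823 bits

I(X;Y) = H(X) - H(X|Y)

Marginal of X (row sums):
  P(X=0) = 0.009 + 0.003 + 0.128 = 0.140
  P(X=1) = 0.003 + 0.088 + 0.009 = 0.100
  P(X=2) = 0.014 + 0.443 + 0.303 = 0.760
H(X) = -[0.140·log₂(0.140) + 0.100·log₂(0.100) + 0.760·log₂(0.760)]
  = 0.397110 + 0.332193 + 0.300906 = 1.030209 bits

Marginal of Y (column sums):
  P(Y=0) = 0.009 + 0.003 + 0.014 = 0.026
  P(Y=1) = 0.003 + 0.088 + 0.443 = 0.534
  P(Y=2) = 0.128 + 0.009 + 0.303 = 0.440
H(X|Y) = Σ_y P(y)·H(X|Y=y):
  Y=0: P(Y=0) = 0.026, P(X|Y=0) = (9/26, 3/26, 7/13) → H(X|Y=0) = 1.370164
  Y=1: P(Y=1) = 0.534, P(X|Y=1) = (1/178, 44/267, 443/534) → H(X|Y=1) = 0.694273
  Y=2: P(Y=2) = 0.440, P(X|Y=2) = (16/55, 9/440, 303/440) → H(X|Y=2) = 1.003607
H(X|Y) = 0.026·1.370164 + 0.534·0.694273 + 0.440·1.003607 = 0.847953 bits

I(X;Y) = H(X) - H(X|Y) = 1.030209 - 0.847953 = 0.1823 bits

Cross-check via I(X;Y) = H(X) + H(Y) - H(X,Y): computing H(Y) from the column sums and H(X,Y) from the 9 cells in the same way gives H(Y) = 1.141363 bits and H(X,Y) = 1.989316 bits, so
I(X;Y) = 1.030209 + 1.141363 - 1.989316 = 0.1823 bits ✓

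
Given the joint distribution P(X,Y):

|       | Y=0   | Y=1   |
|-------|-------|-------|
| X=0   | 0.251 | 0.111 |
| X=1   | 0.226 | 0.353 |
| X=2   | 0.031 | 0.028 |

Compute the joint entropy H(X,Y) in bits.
2.1676 bits

H(X,Y) = -Σ_{x,y} P(x,y) log₂ P(x,y). Per-cell terms -P(x,y)·log₂P(x,y):
  X=0: 0.5006, 0.3520
  X=1: 0.4849, 0.5303
  X=2: 0.1554, 0.1444
Sum of the 6 terms: H(X,Y) = 2.1676 bits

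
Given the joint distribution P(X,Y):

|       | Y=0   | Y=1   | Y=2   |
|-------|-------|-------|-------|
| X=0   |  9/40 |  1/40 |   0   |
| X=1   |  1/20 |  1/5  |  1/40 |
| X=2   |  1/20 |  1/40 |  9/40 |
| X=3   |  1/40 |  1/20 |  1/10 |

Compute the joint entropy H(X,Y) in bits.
2.9455 bits

H(X,Y) = -Σ_{x,y} P(x,y) log₂ P(x,y). Per-cell terms -P(x,y)·log₂P(x,y):
  X=0: 0.48420, 0.13305, 0.00000
  X=1: 0.21610, 0.46439, 0.13305
  X=2: 0.21610, 0.13305, 0.48420
  X=3: 0.13305, 0.21610, 0.33219
  (cells with P = 0 contribute 0)
Sum of the 12 terms: H(X,Y) = 2.9455 bits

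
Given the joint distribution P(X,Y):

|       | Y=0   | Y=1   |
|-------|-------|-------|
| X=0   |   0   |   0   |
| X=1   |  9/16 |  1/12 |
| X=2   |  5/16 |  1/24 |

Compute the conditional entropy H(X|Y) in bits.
0.9375 bits

H(X|Y) = H(X,Y) - H(Y)

H(X,Y) = -Σ_{x,y} P(x,y) log₂ P(x,y). Per-cell terms -P(x,y)·log₂P(x,y):
  X=0: 0.00000, 0.00000
  X=1: 0.46692, 0.29875
  X=2: 0.52440, 0.19104
  (cells with P = 0 contribute 0)
Sum of the 6 terms: H(X,Y) = 1.4811 bits

Marginal of Y (column sums):
  P(Y=0) = 0 + 9/16 + 5/16 = 7/8
  P(Y=1) = 0 + 1/12 + 1/24 = 1/8
H(Y) = -[(7/8)·log₂(7/8) + (1/8)·log₂(1/8)]
  = 0.16856 + 0.37500 = 0.5436 bits

H(X|Y) = H(X,Y) - H(Y) = 1.4811 - 0.5436 = 0.9375 bits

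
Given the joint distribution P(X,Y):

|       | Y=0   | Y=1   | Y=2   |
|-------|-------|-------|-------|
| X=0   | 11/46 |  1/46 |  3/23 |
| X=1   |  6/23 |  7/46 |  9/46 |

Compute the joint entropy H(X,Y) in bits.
2.3765 bits

H(X,Y) = -Σ_{x,y} P(x,y) log₂ P(x,y). Per-cell terms -P(x,y)·log₂P(x,y):
  X=0: 0.4936, 0.1201, 0.3833
  X=1: 0.5057, 0.4133, 0.4605
Sum of the 6 terms: H(X,Y) = 2.3765 bits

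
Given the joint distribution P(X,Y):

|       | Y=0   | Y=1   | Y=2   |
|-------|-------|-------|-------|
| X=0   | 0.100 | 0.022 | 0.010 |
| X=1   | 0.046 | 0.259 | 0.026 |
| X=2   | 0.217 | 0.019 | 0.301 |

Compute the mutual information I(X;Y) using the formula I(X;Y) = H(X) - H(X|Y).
0.5018 bits

I(X;Y) = H(X) - H(X|Y)

Marginal of X (row sums):
  P(X=0) = 0.100 + 0.022 + 0.010 = 0.132
  P(X=1) = 0.046 + 0.259 + 0.026 = 0.331
  P(X=2) = 0.217 + 0.019 + 0.301 = 0.537
H(X) = -[0.132·log₂(0.132) + 0.331·log₂(0.331) + 0.537·log₂(0.537)]
  = 0.3856 + 0.5280 + 0.4817 = 1.3953 bits

Marginal of Y (column sums):
  P(Y=0) = 0.100 + 0.046 + 0.217 = 0.363
  P(Y=1) = 0.022 + 0.259 + 0.019 = 0.300
  P(Y=2) = 0.010 + 0.026 + 0.301 = 0.337
H(X|Y) = Σ_y P(y)·H(X|Y=y):
  Y=0: P(Y=0) = 0.363, P(X|Y=0) = (100/363, 46/363, 217/363) → H(X|Y=0) = 1.3338
  Y=1: P(Y=1) = 0.300, P(X|Y=1) = (11/150, 259/300, 19/300) → H(X|Y=1) = 0.7116
  Y=2: P(Y=2) = 0.337, P(X|Y=2) = (10/337, 26/337, 301/337) → H(X|Y=2) = 0.5813
H(X|Y) = 0.363·1.3338 + 0.300·0.7116 + 0.337·0.5813 = 0.8935 bits

I(X;Y) = H(X) - H(X|Y) = 1.3953 - 0.8935 = 0.5018 bits

Cross-check via I(X;Y) = H(X) + H(Y) - H(X,Y): computing H(Y) from the column sums and H(X,Y) from the 9 cells in the same way gives H(Y) = 1.5806 bits and H(X,Y) = 2.4741 bits, so
I(X;Y) = 1.3953 + 1.5806 - 2.4741 = 0.5018 bits ✓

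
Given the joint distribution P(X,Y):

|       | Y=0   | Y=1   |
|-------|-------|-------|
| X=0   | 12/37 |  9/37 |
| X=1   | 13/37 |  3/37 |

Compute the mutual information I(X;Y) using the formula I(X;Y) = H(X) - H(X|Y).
0.0488 bits

I(X;Y) = H(X) - H(X|Y)

Marginal of X (row sums):
  P(X=0) = 12/37 + 9/37 = 21/37
  P(X=1) = 13/37 + 3/37 = 16/37
H(X) = -[(21/37)·log₂(21/37) + (16/37)·log₂(16/37)]
  = 0.4638 + 0.5230 = 0.9868 bits

Marginal of Y (column sums):
  P(Y=0) = 12/37 + 13/37 = 25/37
  P(Y=1) = 9/37 + 3/37 = 12/37
H(X|Y) = Σ_y P(y)·H(X|Y=y):
  Y=0: P(Y=0) = 25/37, P(X|Y=0) = (12/25, 13/25) → H(X|Y=0) = 0.9988
  Y=1: P(Y=1) = 12/37, P(X|Y=1) = (3/4, 1/4) → H(X|Y=1) = 0.8113
H(X|Y) = (25/37)·0.9988 + (12/37)·0.8113 = 0.9380 bits

I(X;Y) = H(X) - H(X|Y) = 0.9868 - 0.9380 = 0.0488 bits

Cross-check via I(X;Y) = H(X) + H(Y) - H(X,Y): computing H(Y) from the column sums and H(X,Y) from the 4 cells in the same way gives H(Y) = 0.9090 bits and H(X,Y) = 1.8470 bits, so
I(X;Y) = 0.9868 + 0.9090 - 1.8470 = 0.0488 bits ✓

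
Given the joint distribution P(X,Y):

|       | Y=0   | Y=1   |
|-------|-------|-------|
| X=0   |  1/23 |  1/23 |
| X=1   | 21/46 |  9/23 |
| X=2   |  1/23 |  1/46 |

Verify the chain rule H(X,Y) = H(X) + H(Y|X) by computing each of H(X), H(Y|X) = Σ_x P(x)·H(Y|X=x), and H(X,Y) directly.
H(X) = 0.7652 bits, H(Y|X) = 0.9910 bits, H(X,Y) = 1.7562 bits

Marginal of X (row sums):
  P(X=0) = 1/23 + 1/23 = 2/23
  P(X=1) = 21/46 + 9/23 = 39/46
  P(X=2) = 1/23 + 1/46 = 3/46
H(X) = -[(2/23)·log₂(2/23) + (39/46)·log₂(39/46) + (3/46)·log₂(3/46)]
  = 0.306397 + 0.201918 + 0.256865 = 0.7652 bits

H(Y|X) = Σ_x P(x)·H(Y|X=x):
  X=0: P(X=0) = 2/23, P(Y|X=0) = (1/2, 1/2) → H(Y|X=0) = 1.000000
  X=1: P(X=1) = 39/46, P(Y|X=1) = (7/13, 6/13) → H(Y|X=1) = 0.995727
  X=2: P(X=2) = 3/46, P(Y|X=2) = (2/3, 1/3) → H(Y|X=2) = 0.918296
H(Y|X) = (2/23)·1.000000 + (39/46)·0.995727 + (3/46)·0.918296 = 0.9910 bits

H(X,Y) = -Σ_{x,y} P(x,y) log₂ P(x,y). Per-cell terms -P(x,y)·log₂P(x,y):
  X=0: 0.196677, 0.196677
  X=1: 0.516438, 0.529684
  X=2: 0.196677, 0.120077
Sum of the 6 terms: H(X,Y) = 1.7562 bits

Chain rule check:
  H(X) + H(Y|X) = 0.7652 + 0.9910 = 1.7562 bits
  H(X,Y) = 1.7562 bits
✓ Chain rule verified.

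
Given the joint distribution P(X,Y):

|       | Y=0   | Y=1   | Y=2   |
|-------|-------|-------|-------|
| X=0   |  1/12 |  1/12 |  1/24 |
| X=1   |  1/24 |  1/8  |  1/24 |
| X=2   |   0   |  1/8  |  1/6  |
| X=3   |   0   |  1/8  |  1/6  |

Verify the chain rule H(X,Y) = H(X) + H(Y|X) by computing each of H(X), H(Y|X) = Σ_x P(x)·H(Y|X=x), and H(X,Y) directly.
H(X) = 1.9799 bits, H(Y|X) = 1.1774 bits, H(X,Y) = 3.1573 bits

Marginal of X (row sums):
  P(X=0) = 1/12 + 1/12 + 1/24 = 5/24
  P(X=1) = 1/24 + 1/8 + 1/24 = 5/24
  P(X=2) = 0 + 1/8 + 1/6 = 7/24
  P(X=3) = 0 + 1/8 + 1/6 = 7/24
H(X) = -[(5/24)·log₂(5/24) + (5/24)·log₂(5/24) + (7/24)·log₂(7/24) + (7/24)·log₂(7/24)]
  = 0.47147 + 0.47147 + 0.51847 + 0.51847 = 1.9799 bits

H(Y|X) = Σ_x P(x)·H(Y|X=x):
  X=0: P(X=0) = 5/24, P(Y|X=0) = (2/5, 2/5, 1/5) → H(Y|X=0) = 1.52193
  X=1: P(X=1) = 5/24, P(Y|X=1) = (1/5, 3/5, 1/5) → H(Y|X=1) = 1.37095
  X=2: P(X=2) = 7/24, P(Y|X=2) = (0, 3/7, 4/7) → H(Y|X=2) = 0.98523
  X=3: P(X=3) = 7/24, P(Y|X=3) = (0, 3/7, 4/7) → H(Y|X=3) = 0.98523
H(Y|X) = (5/24)·1.52193 + (5/24)·1.37095 + (7/24)·0.98523 + (7/24)·0.98523 = 1.1774 bits

H(X,Y) = -Σ_{x,y} P(x,y) log₂ P(x,y). Per-cell terms -P(x,y)·log₂P(x,y):
  X=0: 0.29875, 0.29875, 0.19104
  X=1: 0.19104, 0.37500, 0.19104
  X=2: 0.00000, 0.37500, 0.43083
  X=3: 0.00000, 0.37500, 0.43083
  (cells with P = 0 contribute 0)
Sum of the 12 terms: H(X,Y) = 3.1573 bits

Chain rule check:
  H(X) + H(Y|X) = 1.9799 + 1.1774 = 3.1573 bits
  H(X,Y) = 3.1573 bits
✓ Chain rule verified.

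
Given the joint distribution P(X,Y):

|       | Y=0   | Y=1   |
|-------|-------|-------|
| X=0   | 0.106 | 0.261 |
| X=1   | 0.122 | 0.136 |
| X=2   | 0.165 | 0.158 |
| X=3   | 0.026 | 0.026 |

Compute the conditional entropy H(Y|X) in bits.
0.9506 bits

H(Y|X) = H(X,Y) - H(X)

H(X,Y) = -Σ_{x,y} P(x,y) log₂ P(x,y). Per-cell terms -P(x,y)·log₂P(x,y):
  X=0: 0.34321, 0.50579
  X=1: 0.37028, 0.39145
  X=2: 0.42891, 0.42060
  X=3: 0.13690, 0.13690
Sum of the 8 terms: H(X,Y) = 2.7340 bits

Marginal of X (row sums):
  P(X=0) = 0.106 + 0.261 = 0.367
  P(X=1) = 0.122 + 0.136 = 0.258
  P(X=2) = 0.165 + 0.158 = 0.323
  P(X=3) = 0.026 + 0.026 = 0.052
H(X) = -[0.367·log₂(0.367) + 0.258·log₂(0.258) + 0.323·log₂(0.323) + 0.052·log₂(0.052)]
  = 0.53074 + 0.50428 + 0.52662 + 0.22180 = 1.7834 bits

H(Y|X) = H(X,Y) - H(X) = 2.7340 - 1.7834 = 0.9506 bits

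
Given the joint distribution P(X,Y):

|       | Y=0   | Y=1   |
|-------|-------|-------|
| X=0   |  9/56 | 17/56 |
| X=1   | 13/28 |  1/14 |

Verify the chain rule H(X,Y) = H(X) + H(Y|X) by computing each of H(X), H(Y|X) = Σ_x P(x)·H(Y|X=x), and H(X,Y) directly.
H(X) = 0.9963 bits, H(Y|X) = 0.7355 bits, H(X,Y) = 1.7319 bits

Marginal of X (row sums):
  P(X=0) = 9/56 + 17/56 = 13/28
  P(X=1) = 13/28 + 1/14 = 15/28
H(X) = -[(13/28)·log₂(13/28) + (15/28)·log₂(15/28)]
  = 0.5139 + 0.4824 = 0.9963 bits

H(Y|X) = Σ_x P(x)·H(Y|X=x):
  X=0: P(X=0) = 13/28, P(Y|X=0) = (9/26, 17/26) → H(Y|X=0) = 0.9306
  X=1: P(X=1) = 15/28, P(Y|X=1) = (13/15, 2/15) → H(Y|X=1) = 0.5665
H(Y|X) = (13/28)·0.9306 + (15/28)·0.5665 = 0.7355 bits

H(X,Y) = -Σ_{x,y} P(x,y) log₂ P(x,y). Per-cell terms -P(x,y)·log₂P(x,y):
  X=0: 0.4239, 0.5221
  X=1: 0.5139, 0.2720
Sum of the 4 terms: H(X,Y) = 1.7319 bits

Chain rule check:
  H(X) + H(Y|X) = 0.9963 + 0.7355 = 1.7318 bits
  H(X,Y) = 1.7319 bits
✓ Chain rule verified (Δ = 0.0001 is 4-dp rounding noise: each of the three values was rounded independently).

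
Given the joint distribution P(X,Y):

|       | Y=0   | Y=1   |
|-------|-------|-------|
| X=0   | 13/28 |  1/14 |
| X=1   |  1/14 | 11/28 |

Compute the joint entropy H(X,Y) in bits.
1.5874 bits

H(X,Y) = -Σ_{x,y} P(x,y) log₂ P(x,y). Per-cell terms -P(x,y)·log₂P(x,y):
  X=0: 0.5139, 0.2720
  X=1: 0.2720, 0.5295
Sum of the 4 terms: H(X,Y) = 1.5874 bits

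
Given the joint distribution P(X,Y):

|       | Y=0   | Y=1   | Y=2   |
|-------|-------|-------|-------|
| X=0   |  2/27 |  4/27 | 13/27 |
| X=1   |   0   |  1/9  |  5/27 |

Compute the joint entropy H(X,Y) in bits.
1.9967 bits

H(X,Y) = -Σ_{x,y} P(x,y) log₂ P(x,y). Per-cell terms -P(x,y)·log₂P(x,y):
  X=0: 0.27814, 0.40813, 0.50770
  X=1: 0.00000, 0.35221, 0.45055
  (cells with P = 0 contribute 0)
Sum of the 6 terms: H(X,Y) = 1.9967 bits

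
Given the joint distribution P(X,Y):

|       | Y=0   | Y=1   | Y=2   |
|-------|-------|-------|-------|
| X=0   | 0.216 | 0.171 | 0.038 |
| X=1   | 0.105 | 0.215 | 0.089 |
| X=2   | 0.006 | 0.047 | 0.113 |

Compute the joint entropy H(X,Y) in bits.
2.8284 bits

H(X,Y) = -Σ_{x,y} P(x,y) log₂ P(x,y). Per-cell terms -P(x,y)·log₂P(x,y):
  X=0: 0.47755, 0.43570, 0.17928
  X=1: 0.34141, 0.47678, 0.31061
  X=2: 0.04428, 0.20733, 0.35545
Sum of the 9 terms: H(X,Y) = 2.8284 bits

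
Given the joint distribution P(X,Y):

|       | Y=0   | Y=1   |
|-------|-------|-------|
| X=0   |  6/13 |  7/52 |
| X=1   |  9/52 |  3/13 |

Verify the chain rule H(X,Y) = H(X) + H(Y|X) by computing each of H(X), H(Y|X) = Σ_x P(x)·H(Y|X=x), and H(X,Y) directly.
H(X) = 0.9732 bits, H(Y|X) = 0.8573 bits, H(X,Y) = 1.8305 bits

Marginal of X (row sums):
  P(X=0) = 6/13 + 7/52 = 31/52
  P(X=1) = 9/52 + 3/13 = 21/52
H(X) = -[(31/52)·log₂(31/52) + (21/52)·log₂(21/52)]
  = 0.4449 + 0.5283 = 0.9732 bits

H(Y|X) = Σ_x P(x)·H(Y|X=x):
  X=0: P(X=0) = 31/52, P(Y|X=0) = (24/31, 7/31) → H(Y|X=0) = 0.7706
  X=1: P(X=1) = 21/52, P(Y|X=1) = (3/7, 4/7) → H(Y|X=1) = 0.9852
H(Y|X) = (31/52)·0.7706 + (21/52)·0.9852 = 0.8573 bits

H(X,Y) = -Σ_{x,y} P(x,y) log₂ P(x,y). Per-cell terms -P(x,y)·log₂P(x,y):
  X=0: 0.5148, 0.3895
  X=1: 0.4380, 0.4882
Sum of the 4 terms: H(X,Y) = 1.8305 bits

Chain rule check:
  H(X) + H(Y|X) = 0.9732 + 0.8573 = 1.8305 bits
  H(X,Y) = 1.8305 bits
✓ Chain rule verified.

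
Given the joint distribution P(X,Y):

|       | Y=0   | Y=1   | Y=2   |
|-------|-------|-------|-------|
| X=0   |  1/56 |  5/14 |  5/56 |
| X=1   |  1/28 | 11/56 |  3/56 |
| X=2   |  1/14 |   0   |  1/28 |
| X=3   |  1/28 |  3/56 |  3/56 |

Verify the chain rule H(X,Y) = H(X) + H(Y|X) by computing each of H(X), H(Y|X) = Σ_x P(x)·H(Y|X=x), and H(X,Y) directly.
H(X) = 1.7766 bits, H(Y|X) = 1.0956 bits, H(X,Y) = 2.8722 bits

Marginal of X (row sums):
  P(X=0) = 1/56 + 5/14 + 5/56 = 13/28
  P(X=1) = 1/28 + 11/56 + 3/56 = 2/7
  P(X=2) = 1/14 + 0 + 1/28 = 3/28
  P(X=3) = 1/28 + 3/56 + 3/56 = 1/7
H(X) = -[(13/28)·log₂(13/28) + (2/7)·log₂(2/7) + (3/28)·log₂(3/28) + (1/7)·log₂(1/7)]
  = 0.51392 + 0.51639 + 0.34526 + 0.40105 = 1.7766 bits

H(Y|X) = Σ_x P(x)·H(Y|X=x):
  X=0: P(X=0) = 13/28, P(Y|X=0) = (1/26, 10/13, 5/26) → H(Y|X=0) = 0.92936
  X=1: P(X=1) = 2/7, P(Y|X=1) = (1/8, 11/16, 3/16) → H(Y|X=1) = 1.19946
  X=2: P(X=2) = 3/28, P(Y|X=2) = (2/3, 0, 1/3) → H(Y|X=2) = 0.91830
  X=3: P(X=3) = 1/7, P(Y|X=3) = (1/4, 3/8, 3/8) → H(Y|X=3) = 1.56128
H(Y|X) = (13/28)·0.92936 + (2/7)·1.19946 + (3/28)·0.91830 + (1/7)·1.56128 = 1.0956 bits

H(X,Y) = -Σ_{x,y} P(x,y) log₂ P(x,y). Per-cell terms -P(x,y)·log₂P(x,y):
  X=0: 0.10370, 0.53051, 0.31120
  X=1: 0.17169, 0.46120, 0.22620
  X=2: 0.27195, 0.00000, 0.17169
  X=3: 0.17169, 0.22620, 0.22620
  (cells with P = 0 contribute 0)
Sum of the 12 terms: H(X,Y) = 2.8722 bits

Chain rule check:
  H(X) + H(Y|X) = 1.7766 + 1.0956 = 2.8722 bits
  H(X,Y) = 2.8722 bits
✓ Chain rule verified.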